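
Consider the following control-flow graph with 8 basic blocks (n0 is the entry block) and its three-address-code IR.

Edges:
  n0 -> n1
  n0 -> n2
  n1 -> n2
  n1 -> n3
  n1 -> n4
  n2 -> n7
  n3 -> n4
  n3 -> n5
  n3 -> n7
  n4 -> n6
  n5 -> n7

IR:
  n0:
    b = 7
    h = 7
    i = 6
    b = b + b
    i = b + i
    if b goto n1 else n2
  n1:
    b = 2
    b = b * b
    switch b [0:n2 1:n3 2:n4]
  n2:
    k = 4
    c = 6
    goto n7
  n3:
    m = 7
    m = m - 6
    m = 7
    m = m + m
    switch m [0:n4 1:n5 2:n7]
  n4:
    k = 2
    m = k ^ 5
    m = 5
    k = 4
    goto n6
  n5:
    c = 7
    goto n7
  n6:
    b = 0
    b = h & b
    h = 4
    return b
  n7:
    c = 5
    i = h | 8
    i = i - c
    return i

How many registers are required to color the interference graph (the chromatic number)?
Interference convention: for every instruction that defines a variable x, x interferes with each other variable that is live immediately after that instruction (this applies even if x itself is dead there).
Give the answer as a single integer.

Block summaries:
  n0 def {b,h,i} use ∅
  n1 def {b} use ∅
  n2 def {c,k} use ∅
  n3 def {m} use ∅
  n4 def {k,m} use ∅
  n5 def {c} use ∅
  n6 def {b,h} use {h}
  n7 def {c,i} use {h}

Liveness:
  n0: in=∅ out={h}
  n1: in={h} out={h}
  n2: in={h} out={h}
  n3: in={h} out={h}
  n4: in={h} out={h}
  n5: in={h} out={h}
  n6: in={h} out=∅
  n7: in={h} out=∅

Conflict graph:
  b: {h,i}
  c: {h,i}
  h: {b,c,i,k,m}
  i: {b,c,h}
  k: {h}
  m: {h}

Chromatic number:
  {b,h,i} pairwise interfere (3-clique) ⇒ χ ≥ 3
  3-colouring: r0={h}  r1={i,k,m}  r2={b,c}
  χ = 3

Answer: 3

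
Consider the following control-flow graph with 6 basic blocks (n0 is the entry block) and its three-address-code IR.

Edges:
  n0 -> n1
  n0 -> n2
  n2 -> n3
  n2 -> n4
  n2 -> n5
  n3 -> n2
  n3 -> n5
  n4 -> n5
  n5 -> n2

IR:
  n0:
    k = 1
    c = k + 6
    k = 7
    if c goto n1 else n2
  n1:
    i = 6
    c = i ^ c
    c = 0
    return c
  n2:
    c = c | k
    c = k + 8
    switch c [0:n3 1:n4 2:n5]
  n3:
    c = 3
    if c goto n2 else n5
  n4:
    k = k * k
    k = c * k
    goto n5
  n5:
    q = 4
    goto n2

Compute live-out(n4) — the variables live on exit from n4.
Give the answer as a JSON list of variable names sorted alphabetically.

Per-block:
  n0: {c,k} / ∅
  n1: {c,i} / {c}
  n2: {c} / {c,k}
  n3: {c} / ∅
  n4: {k} / {c,k}
  n5: {q} / ∅

Live sets:
  n0 li=∅ lo={c,k}
  n1 li={c} lo=∅
  n2 li={c,k} lo={c,k}
  n3 li={k} lo={c,k}
  n4 li={c,k} lo={c,k}
  n5 li={c,k} lo={c,k}

live-out(n4) = ["c", "k"]

Answer: ["c", "k"]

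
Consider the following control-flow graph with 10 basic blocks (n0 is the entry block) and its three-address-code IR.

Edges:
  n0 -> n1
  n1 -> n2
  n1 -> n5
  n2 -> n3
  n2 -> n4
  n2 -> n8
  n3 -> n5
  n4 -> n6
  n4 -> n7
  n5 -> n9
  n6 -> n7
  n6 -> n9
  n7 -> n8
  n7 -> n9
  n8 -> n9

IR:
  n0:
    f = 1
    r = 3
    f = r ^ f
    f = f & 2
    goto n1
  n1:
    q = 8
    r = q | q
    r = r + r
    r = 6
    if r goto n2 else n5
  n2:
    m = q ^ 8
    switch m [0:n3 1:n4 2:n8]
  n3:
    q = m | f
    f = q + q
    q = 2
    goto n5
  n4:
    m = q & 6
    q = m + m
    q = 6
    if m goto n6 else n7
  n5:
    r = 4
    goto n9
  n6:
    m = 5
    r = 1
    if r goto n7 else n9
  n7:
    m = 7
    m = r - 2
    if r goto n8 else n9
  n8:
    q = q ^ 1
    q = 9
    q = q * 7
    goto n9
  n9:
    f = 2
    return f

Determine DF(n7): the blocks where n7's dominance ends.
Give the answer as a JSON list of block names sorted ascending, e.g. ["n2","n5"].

Answer: ["n8", "n9"]

Derivation:
idom tree: n1←n0 n2←n1 n3←n2 n4←n2 n5←n1 n6←n4 n7←n4 n8←n2 n9←n1
Join-block Dom:
  n5: preds {n1,n3}: {n0,n1} ∩ {n0,n1,n2,n3} = {n0,n1}; idom=n1
  n7: preds {n4,n6}: {n0,n1,n2,n4} ∩ {n0,n1,n2,n4,n6} = {n0,n1,n2,n4}; idom=n4
  n8: preds {n2,n7}: {n0,n1,n2} ∩ {n0,n1,n2,n4,n7} = {n0,n1,n2}; idom=n2
  n9: preds {n5,n6,n7,n8}: {n0,n1,n5} ∩ {n0,n1,n2,n4,n6} ∩ {n0,n1,n2,n4,n7} ∩ {n0,n1,n2,n8} = {n0,n1}; idom=n1

DF walk-up:
  join n5 pred n1: · stop@n1
  join n5 pred n3: n3→n2 stop@n1
  join n7 pred n4: · stop@n4
  join n7 pred n6: n6 stop@n4
  join n8 pred n2: · stop@n2
  join n8 pred n7: n7→n4 stop@n2
  join n9 pred n5: n5 stop@n1
  join n9 pred n6: n6→n4→n2 stop@n1
  join n9 pred n7: n7→n4→n2 stop@n1
  join n9 pred n8: n8→n2 stop@n1
  n0: DF=∅
  n1: DF=∅
  n2: DF={n5,n9}
  n3: DF={n5}
  n4: DF={n8,n9}
  n5: DF={n9}
  n6: DF={n7,n9}
  n7: DF={n8,n9}
  n8: DF={n9}
  n9: DF=∅

DF(n7) = ["n8", "n9"]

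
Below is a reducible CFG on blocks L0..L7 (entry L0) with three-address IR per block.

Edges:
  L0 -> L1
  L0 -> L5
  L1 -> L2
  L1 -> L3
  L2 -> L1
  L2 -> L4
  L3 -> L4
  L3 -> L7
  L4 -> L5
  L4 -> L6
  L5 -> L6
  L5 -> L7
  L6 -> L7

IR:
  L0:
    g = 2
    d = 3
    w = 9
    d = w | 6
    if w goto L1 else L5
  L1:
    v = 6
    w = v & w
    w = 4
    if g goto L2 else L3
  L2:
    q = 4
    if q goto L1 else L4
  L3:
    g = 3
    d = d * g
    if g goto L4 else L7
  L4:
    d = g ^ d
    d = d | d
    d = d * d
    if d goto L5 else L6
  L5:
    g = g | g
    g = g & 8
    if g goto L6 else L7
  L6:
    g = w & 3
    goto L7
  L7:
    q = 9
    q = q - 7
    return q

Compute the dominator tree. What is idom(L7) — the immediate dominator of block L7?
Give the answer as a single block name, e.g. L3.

Answer: L0

Derivation:
idom tree: L1←L0 L2←L1 L3←L1 L4←L1 L5←L0 L6←L0 L7←L0
Join-block Dom:
  L1: preds {L0,L2}: {L0} ∩ {L0,L1,L2} = {L0}; idom=L0
  L4: preds {L2,L3}: {L0,L1,L2} ∩ {L0,L1,L3} = {L0,L1}; idom=L1
  L5: preds {L0,L4}: {L0} ∩ {L0,L1,L4} = {L0}; idom=L0
  L6: preds {L4,L5}: {L0,L1,L4} ∩ {L0,L5} = {L0}; idom=L0
  L7: preds {L3,L5,L6}: {L0,L1,L3} ∩ {L0,L5} ∩ {L0,L6} = {L0}; idom=L0

idom(L7) = L0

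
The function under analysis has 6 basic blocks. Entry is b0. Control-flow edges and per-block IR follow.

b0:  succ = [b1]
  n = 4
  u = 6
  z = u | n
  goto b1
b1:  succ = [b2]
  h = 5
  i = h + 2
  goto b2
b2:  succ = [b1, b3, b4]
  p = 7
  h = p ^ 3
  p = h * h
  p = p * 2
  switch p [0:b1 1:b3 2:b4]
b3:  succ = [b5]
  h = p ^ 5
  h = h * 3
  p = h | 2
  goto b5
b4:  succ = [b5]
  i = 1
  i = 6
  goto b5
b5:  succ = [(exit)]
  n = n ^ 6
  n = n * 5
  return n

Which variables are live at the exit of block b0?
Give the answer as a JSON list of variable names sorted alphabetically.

def/use:
  b0: {n,u,z} / ∅
  b1: {h,i} / ∅
  b2: {h,p} / ∅
  b3: {h,p} / {p}
  b4: {i} / ∅
  b5: {n} / {n}

Backward fixpoint:
  b0 li=∅ lo={n}
  b1 li={n} lo={n}
  b2 li={n} lo={n,p}
  b3 li={n,p} lo={n}
  b4 li={n} lo={n}
  b5 li={n} lo=∅

live-out(b0) = ["n"]

Answer: ["n"]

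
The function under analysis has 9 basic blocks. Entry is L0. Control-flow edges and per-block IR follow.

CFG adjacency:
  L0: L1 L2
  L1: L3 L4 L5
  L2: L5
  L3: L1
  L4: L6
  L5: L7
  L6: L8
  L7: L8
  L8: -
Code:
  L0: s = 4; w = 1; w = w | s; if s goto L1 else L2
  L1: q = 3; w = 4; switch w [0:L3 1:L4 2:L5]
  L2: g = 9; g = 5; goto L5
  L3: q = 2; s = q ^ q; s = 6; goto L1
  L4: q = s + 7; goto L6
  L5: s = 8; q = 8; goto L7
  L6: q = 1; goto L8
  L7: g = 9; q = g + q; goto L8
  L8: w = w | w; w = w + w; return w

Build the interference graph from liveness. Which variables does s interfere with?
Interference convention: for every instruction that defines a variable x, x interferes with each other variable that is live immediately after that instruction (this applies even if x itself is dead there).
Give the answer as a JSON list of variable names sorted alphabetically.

Answer: ["q", "w"]

Working:
def/use:
  L0 def {s,w} use ∅
  L1 def {q,w} use ∅
  L2 def {g} use ∅
  L3 def {q,s} use ∅
  L4 def {q} use {s}
  L5 def {q,s} use ∅
  L6 def {q} use ∅
  L7 def {g,q} use {q}
  L8 def {w} use {w}

Live sets:
  live L0: ∅→{s,w}
  live L1: {s}→{s,w}
  live L2: {w}→{w}
  live L3: ∅→{s}
  live L4: {s,w}→{w}
  live L5: {w}→{q,w}
  live L6: {w}→{w}
  live L7: {q,w}→{w}
  live L8: {w}→∅

Conflict graph:
  g: {q,w}
  q: {g,s,w}
  s: {q,w}
  w: {g,q,s}

N(s) = ["q", "w"]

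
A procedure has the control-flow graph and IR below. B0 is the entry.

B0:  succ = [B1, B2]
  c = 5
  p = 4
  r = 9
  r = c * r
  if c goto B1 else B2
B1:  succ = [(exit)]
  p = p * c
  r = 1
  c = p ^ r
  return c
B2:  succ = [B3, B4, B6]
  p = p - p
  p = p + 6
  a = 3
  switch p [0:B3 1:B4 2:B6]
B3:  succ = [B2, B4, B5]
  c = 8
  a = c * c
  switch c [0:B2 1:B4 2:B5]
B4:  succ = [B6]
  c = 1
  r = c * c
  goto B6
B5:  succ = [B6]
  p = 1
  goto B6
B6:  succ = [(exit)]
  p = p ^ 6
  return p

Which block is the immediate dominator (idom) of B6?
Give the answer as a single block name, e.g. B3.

idom tree: B1←B0 B2←B0 B3←B2 B4←B2 B5←B3 B6←B2
Join-block Dom:
  B2: preds {B0,B3}: {B0} ∩ {B0,B2,B3} = {B0}; idom=B0
  B4: preds {B2,B3}: {B0,B2} ∩ {B0,B2,B3} = {B0,B2}; idom=B2
  B6: preds {B2,B4,B5}: {B0,B2} ∩ {B0,B2,B4} ∩ {B0,B2,B3,B5} = {B0,B2}; idom=B2

idom(B6) = B2

Answer: B2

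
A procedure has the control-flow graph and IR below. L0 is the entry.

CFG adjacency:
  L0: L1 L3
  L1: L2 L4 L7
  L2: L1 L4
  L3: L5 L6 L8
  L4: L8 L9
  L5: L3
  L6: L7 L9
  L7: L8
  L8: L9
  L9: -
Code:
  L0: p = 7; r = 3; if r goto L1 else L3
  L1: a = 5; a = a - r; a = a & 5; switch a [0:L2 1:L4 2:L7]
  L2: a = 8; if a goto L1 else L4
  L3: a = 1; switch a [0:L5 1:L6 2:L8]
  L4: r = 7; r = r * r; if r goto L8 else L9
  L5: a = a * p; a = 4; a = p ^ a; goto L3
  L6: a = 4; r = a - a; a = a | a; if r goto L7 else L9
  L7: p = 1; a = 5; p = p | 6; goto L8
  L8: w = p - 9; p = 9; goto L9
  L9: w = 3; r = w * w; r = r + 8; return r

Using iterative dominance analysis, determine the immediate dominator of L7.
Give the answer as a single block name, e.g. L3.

idom tree: L1←L0 L2←L1 L3←L0 L4←L1 L5←L3 L6←L3 L7←L0 L8←L0 L9←L0
Join-block Dom:
  L1: preds {L0,L2}: {L0} ∩ {L0,L1,L2} = {L0}; idom=L0
  L3: preds {L0,L5}: {L0} ∩ {L0,L3,L5} = {L0}; idom=L0
  L4: preds {L1,L2}: {L0,L1} ∩ {L0,L1,L2} = {L0,L1}; idom=L1
  L7: preds {L1,L6}: {L0,L1} ∩ {L0,L3,L6} = {L0}; idom=L0
  L8: preds {L3,L4,L7}: {L0,L3} ∩ {L0,L1,L4} ∩ {L0,L7} = {L0}; idom=L0
  L9: preds {L4,L6,L8}: {L0,L1,L4} ∩ {L0,L3,L6} ∩ {L0,L8} = {L0}; idom=L0

idom(L7) = L0

Answer: L0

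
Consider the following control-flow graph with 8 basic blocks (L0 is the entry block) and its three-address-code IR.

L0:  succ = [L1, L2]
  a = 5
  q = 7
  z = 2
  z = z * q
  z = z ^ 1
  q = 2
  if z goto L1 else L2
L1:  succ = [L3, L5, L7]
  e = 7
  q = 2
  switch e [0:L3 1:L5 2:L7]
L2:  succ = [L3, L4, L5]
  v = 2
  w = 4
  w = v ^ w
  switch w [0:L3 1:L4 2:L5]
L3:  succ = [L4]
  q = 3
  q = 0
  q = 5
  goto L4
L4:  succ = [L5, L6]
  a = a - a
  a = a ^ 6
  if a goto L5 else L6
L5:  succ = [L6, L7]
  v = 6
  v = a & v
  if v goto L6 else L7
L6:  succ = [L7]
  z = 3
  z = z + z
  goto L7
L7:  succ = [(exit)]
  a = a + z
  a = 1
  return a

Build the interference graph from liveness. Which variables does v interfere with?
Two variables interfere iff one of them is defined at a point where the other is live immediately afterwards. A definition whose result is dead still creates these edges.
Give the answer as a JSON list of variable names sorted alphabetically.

Per-block:
  L0 def {a,q,z} use ∅
  L1 def {e,q} use ∅
  L2 def {v,w} use ∅
  L3 def {q} use ∅
  L4 def {a} use {a}
  L5 def {v} use {a}
  L6 def {z} use ∅
  L7 def {a} use {a,z}

Live sets:
  L0: in=∅ out={a,z}
  L1: in={a,z} out={a,z}
  L2: in={a,z} out={a,z}
  L3: in={a,z} out={a,z}
  L4: in={a,z} out={a,z}
  L5: in={a,z} out={a,z}
  L6: in={a} out={a,z}
  L7: in={a,z} out=∅

Interfere edges:
  a↔{e,q,v,w,z}
  e↔{a,q,z}
  q↔{a,e,z}
  v↔{a,w,z}
  w↔{a,v,z}
  z↔{a,e,q,v,w}

N(v) = ["a", "w", "z"]

Answer: ["a", "w", "z"]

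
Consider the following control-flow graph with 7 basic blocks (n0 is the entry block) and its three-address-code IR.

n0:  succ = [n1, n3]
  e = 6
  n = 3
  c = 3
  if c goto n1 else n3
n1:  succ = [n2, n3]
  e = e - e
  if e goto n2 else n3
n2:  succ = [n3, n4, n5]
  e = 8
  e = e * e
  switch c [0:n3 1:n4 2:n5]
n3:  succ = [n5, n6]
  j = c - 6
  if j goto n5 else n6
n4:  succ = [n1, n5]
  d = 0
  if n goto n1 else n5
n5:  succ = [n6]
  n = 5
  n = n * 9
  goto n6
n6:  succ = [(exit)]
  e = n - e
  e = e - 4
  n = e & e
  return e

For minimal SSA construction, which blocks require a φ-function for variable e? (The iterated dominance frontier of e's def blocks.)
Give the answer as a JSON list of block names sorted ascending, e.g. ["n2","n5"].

Answer: ["n1", "n3", "n5", "n6"]

Derivation:
idom tree: n1←n0 n2←n1 n3←n0 n4←n2 n5←n0 n6←n0
Dom∩ at merges:
  n1: preds {n0,n4}: {n0} ∩ {n0,n1,n2,n4} = {n0}; idom=n0
  n3: preds {n0,n1,n2}: {n0} ∩ {n0,n1} ∩ {n0,n1,n2} = {n0}; idom=n0
  n5: preds {n2,n3,n4}: {n0,n1,n2} ∩ {n0,n3} ∩ {n0,n1,n2,n4} = {n0}; idom=n0
  n6: preds {n3,n5}: {n0,n3} ∩ {n0,n5} = {n0}; idom=n0

DF derivation:
  join n1 pred n0: · stop@n0
  join n1 pred n4: n4→n2→n1 stop@n0
  join n3 pred n0: · stop@n0
  join n3 pred n1: n1 stop@n0
  join n3 pred n2: n2→n1 stop@n0
  join n5 pred n2: n2→n1 stop@n0
  join n5 pred n3: n3 stop@n0
  join n5 pred n4: n4→n2→n1 stop@n0
  join n6 pred n3: n3 stop@n0
  join n6 pred n5: n5 stop@n0
  n0: DF=∅
  n1: DF={n1,n3,n5}
  n2: DF={n1,n3,n5}
  n3: DF={n5,n6}
  n4: DF={n1,n5}
  n5: DF={n6}
  n6: DF=∅

φ for e: defs {n0,n1,n2,n6}
  DF⁺ = {n1,n3,n5,n6}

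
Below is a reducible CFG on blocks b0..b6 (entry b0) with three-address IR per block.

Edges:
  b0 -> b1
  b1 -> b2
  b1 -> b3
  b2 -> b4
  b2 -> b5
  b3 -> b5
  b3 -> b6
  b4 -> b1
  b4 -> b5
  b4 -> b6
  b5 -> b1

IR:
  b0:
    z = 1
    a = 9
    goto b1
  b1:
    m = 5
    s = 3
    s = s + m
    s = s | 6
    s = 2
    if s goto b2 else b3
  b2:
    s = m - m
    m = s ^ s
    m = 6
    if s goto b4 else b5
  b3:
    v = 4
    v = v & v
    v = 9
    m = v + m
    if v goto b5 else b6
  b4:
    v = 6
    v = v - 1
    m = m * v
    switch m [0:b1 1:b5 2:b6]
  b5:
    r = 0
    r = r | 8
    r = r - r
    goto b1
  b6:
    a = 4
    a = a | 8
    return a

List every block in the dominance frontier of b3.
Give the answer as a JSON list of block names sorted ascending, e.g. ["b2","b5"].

Answer: ["b5", "b6"]

Derivation:
idom tree: b1←b0 b2←b1 b3←b1 b4←b2 b5←b1 b6←b1
Dom at joins:
  b1: preds {b0,b4,b5}: {b0} ∩ {b0,b1,b2,b4} ∩ {b0,b1,b5} = {b0}; idom=b0
  b5: preds {b2,b3,b4}: {b0,b1,b2} ∩ {b0,b1,b3} ∩ {b0,b1,b2,b4} = {b0,b1}; idom=b1
  b6: preds {b3,b4}: {b0,b1,b3} ∩ {b0,b1,b2,b4} = {b0,b1}; idom=b1

DF derivation:
  b1←b0: walk · to b0
  b1←b4: walk b4→b2→b1 to b0
  b1←b5: walk b5→b1 to b0
  b5←b2: walk b2 to b1
  b5←b3: walk b3 to b1
  b5←b4: walk b4→b2 to b1
  b6←b3: walk b3 to b1
  b6←b4: walk b4→b2 to b1
  b0: DF=∅
  b1: DF={b1}
  b2: DF={b1,b5,b6}
  b3: DF={b5,b6}
  b4: DF={b1,b5,b6}
  b5: DF={b1}
  b6: DF=∅

DF(b3) = ["b5", "b6"]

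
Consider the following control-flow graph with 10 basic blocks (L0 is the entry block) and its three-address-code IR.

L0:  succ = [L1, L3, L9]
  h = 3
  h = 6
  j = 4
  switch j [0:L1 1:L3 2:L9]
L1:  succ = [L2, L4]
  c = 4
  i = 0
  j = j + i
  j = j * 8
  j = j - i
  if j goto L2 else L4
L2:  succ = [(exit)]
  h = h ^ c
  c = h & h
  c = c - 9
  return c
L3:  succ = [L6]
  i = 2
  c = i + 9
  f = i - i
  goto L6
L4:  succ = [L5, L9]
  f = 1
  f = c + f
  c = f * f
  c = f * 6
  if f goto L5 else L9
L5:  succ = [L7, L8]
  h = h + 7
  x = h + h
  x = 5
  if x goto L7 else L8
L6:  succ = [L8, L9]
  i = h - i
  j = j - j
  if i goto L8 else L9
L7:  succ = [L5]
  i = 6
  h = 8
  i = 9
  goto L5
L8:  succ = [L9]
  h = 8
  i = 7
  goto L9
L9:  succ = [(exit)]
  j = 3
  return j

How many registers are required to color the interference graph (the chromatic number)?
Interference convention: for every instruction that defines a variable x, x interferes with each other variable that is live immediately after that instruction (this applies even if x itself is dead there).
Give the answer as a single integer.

Block summaries:
  L0 def {h,j} use ∅
  L1 def {c,i,j} use {j}
  L2 def {c,h} use {c,h}
  L3 def {c,f,i} use ∅
  L4 def {c,f} use {c}
  L5 def {h,x} use {h}
  L6 def {i,j} use {h,i,j}
  L7 def {h,i} use ∅
  L8 def {h,i} use ∅
  L9 def {j} use ∅

Backward fixpoint:
  L0: in=∅ out={h,j}
  L1: in={h,j} out={c,h}
  L2: in={c,h} out=∅
  L3: in={h,j} out={h,i,j}
  L4: in={c,h} out={h}
  L5: in={h} out=∅
  L6: in={h,i,j} out=∅
  L7: in=∅ out={h}
  L8: in=∅ out=∅
  L9: in=∅ out=∅

Conflict graph:
  c↔{f,h,i,j}
  f↔{c,h,i,j}
  h↔{c,f,i,j}
  i↔{c,f,h,j}
  j↔{c,f,h,i}
  x↔∅

Registers:
  lower bound: {c,f,h,i,j} mutually conflict ⇒ χ ≥ 5
  5-colouring: R0={c,x}  R1={f}  R2={h}  R3={i}  R4={j}
  χ = 5

Answer: 5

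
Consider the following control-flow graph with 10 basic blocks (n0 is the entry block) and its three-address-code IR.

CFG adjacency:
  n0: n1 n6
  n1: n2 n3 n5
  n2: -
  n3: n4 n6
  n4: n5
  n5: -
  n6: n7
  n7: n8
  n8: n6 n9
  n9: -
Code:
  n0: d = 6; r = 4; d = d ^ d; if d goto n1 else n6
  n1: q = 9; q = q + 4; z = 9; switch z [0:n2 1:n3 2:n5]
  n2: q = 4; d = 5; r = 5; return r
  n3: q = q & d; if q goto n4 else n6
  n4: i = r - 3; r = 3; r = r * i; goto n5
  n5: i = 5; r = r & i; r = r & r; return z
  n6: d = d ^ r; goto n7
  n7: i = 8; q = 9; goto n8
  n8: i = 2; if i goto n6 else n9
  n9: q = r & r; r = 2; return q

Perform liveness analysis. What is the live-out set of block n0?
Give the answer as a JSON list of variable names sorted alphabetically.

Block summaries:
  n0: def={d,r} ue=∅
  n1: def={q,z} ue=∅
  n2: def={d,q,r} ue=∅
  n3: def={q} ue={d,q}
  n4: def={i,r} ue={r}
  n5: def={i,r} ue={r,z}
  n6: def={d} ue={d,r}
  n7: def={i,q} ue=∅
  n8: def={i} ue=∅
  n9: def={q,r} ue={r}

Backward fixpoint:
  n0 li=∅ lo={d,r}
  n1 li={d,r} lo={d,q,r,z}
  n2 li=∅ lo=∅
  n3 li={d,q,r,z} lo={d,r,z}
  n4 li={r,z} lo={r,z}
  n5 li={r,z} lo=∅
  n6 li={d,r} lo={d,r}
  n7 li={d,r} lo={d,r}
  n8 li={d,r} lo={d,r}
  n9 li={r} lo=∅

live-out(n0) = ["d", "r"]

Answer: ["d", "r"]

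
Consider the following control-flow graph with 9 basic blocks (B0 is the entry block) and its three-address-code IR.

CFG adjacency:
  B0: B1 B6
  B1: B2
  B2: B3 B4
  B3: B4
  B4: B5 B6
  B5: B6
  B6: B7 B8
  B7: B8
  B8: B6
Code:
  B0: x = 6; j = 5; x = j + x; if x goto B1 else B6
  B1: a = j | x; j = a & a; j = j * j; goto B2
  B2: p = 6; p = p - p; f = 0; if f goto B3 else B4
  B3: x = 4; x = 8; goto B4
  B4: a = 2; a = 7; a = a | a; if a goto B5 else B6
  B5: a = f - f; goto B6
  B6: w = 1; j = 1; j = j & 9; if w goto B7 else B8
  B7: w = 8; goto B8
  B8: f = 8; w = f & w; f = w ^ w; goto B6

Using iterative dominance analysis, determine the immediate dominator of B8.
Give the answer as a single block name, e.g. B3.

Answer: B6

Working:
idom tree: B1←B0 B2←B1 B3←B2 B4←B2 B5←B4 B6←B0 B7←B6 B8←B6
Dom at joins:
  B4: preds {B2,B3}: {B0,B1,B2} ∩ {B0,B1,B2,B3} = {B0,B1,B2}; idom=B2
  B6: preds {B0,B4,B5,B8}: {B0} ∩ {B0,B1,B2,B4} ∩ {B0,B1,B2,B4,B5} ∩ {B0,B6,B8} = {B0}; idom=B0
  B8: preds {B6,B7}: {B0,B6} ∩ {B0,B6,B7} = {B0,B6}; idom=B6

idom(B8) = B6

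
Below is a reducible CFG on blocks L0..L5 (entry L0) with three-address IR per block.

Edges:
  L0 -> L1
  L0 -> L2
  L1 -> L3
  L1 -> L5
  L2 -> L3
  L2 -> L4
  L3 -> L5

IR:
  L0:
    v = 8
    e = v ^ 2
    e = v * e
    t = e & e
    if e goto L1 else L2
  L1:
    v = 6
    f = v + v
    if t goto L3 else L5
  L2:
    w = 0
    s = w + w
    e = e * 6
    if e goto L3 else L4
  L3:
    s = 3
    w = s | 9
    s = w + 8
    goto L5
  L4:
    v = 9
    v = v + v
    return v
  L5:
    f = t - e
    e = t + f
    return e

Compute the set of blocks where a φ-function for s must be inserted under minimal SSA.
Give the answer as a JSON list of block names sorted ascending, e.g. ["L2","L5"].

idom tree: L1←L0 L2←L0 L3←L0 L4←L2 L5←L0
Join-block Dom:
  L3: preds {L1,L2}: {L0,L1} ∩ {L0,L2} = {L0}; idom=L0
  L5: preds {L1,L3}: {L0,L1} ∩ {L0,L3} = {L0}; idom=L0

DF derivation:
  join L3 pred L1: L1 stop@L0
  join L3 pred L2: L2 stop@L0
  join L5 pred L1: L1 stop@L0
  join L5 pred L3: L3 stop@L0
  L0 → ∅
  L1 → {L3,L5}
  L2 → {L3}
  L3 → {L5}
  L4 → ∅
  L5 → ∅

φ for s: defs {L2,L3}
  DF⁺ = {L3,L5}

Answer: ["L3", "L5"]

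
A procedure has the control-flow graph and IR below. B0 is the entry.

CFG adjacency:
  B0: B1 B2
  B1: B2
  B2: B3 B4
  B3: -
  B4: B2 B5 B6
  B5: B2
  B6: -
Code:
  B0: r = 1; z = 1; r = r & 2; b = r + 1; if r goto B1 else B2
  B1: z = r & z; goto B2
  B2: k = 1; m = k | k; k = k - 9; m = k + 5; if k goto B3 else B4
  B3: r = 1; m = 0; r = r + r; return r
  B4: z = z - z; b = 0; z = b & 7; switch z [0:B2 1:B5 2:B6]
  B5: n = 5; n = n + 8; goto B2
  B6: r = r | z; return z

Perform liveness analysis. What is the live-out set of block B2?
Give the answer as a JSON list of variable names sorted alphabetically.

Answer: ["r", "z"]

Analysis:
def/use:
  B0: {b,r,z} / ∅
  B1: {z} / {r,z}
  B2: {k,m} / ∅
  B3: {m,r} / ∅
  B4: {b,z} / {z}
  B5: {n} / ∅
  B6: {r} / {r,z}

Liveness:
  B0: in=∅ out={r,z}
  B1: in={r,z} out={r,z}
  B2: in={r,z} out={r,z}
  B3: in=∅ out=∅
  B4: in={r,z} out={r,z}
  B5: in={r,z} out={r,z}
  B6: in={r,z} out=∅

live-out(B2) = ["r", "z"]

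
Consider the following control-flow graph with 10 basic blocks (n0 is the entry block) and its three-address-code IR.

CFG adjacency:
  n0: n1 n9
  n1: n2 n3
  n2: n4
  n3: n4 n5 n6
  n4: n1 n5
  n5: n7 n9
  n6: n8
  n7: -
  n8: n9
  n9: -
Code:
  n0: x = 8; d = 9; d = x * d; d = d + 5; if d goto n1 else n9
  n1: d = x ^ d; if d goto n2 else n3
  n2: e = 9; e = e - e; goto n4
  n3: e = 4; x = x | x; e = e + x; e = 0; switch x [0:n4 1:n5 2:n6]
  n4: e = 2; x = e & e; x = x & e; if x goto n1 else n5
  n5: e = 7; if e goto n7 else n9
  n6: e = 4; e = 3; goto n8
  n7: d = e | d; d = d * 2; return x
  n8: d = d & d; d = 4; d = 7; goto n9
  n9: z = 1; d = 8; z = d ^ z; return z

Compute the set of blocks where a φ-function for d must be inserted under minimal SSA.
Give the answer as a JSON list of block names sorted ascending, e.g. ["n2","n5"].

Answer: ["n1", "n9"]

Working:
idom tree: n1←n0 n2←n1 n3←n1 n4←n1 n5←n1 n6←n3 n7←n5 n8←n6 n9←n0
Join-block Dom:
  n1: preds {n0,n4}: {n0} ∩ {n0,n1,n4} = {n0}; idom=n0
  n4: preds {n2,n3}: {n0,n1,n2} ∩ {n0,n1,n3} = {n0,n1}; idom=n1
  n5: preds {n3,n4}: {n0,n1,n3} ∩ {n0,n1,n4} = {n0,n1}; idom=n1
  n9: preds {n0,n5,n8}: {n0} ∩ {n0,n1,n5} ∩ {n0,n1,n3,n6,n8} = {n0}; idom=n0

DF walk-up:
  n1←n0: walk · to n0
  n1←n4: walk n4→n1 to n0
  n4←n2: walk n2 to n1
  n4←n3: walk n3 to n1
  n5←n3: walk n3 to n1
  n5←n4: walk n4 to n1
  n9←n0: walk · to n0
  n9←n5: walk n5→n1 to n0
  n9←n8: walk n8→n6→n3→n1 to n0
  DF(n0)=∅
  DF(n1)={n1,n9}
  DF(n2)={n4}
  DF(n3)={n4,n5,n9}
  DF(n4)={n1,n5}
  DF(n5)={n9}
  DF(n6)={n9}
  DF(n7)=∅
  DF(n8)={n9}
  DF(n9)=∅

φ for d: defs {n0,n1,n7,n8,n9}
  DF⁺ = {n1,n9}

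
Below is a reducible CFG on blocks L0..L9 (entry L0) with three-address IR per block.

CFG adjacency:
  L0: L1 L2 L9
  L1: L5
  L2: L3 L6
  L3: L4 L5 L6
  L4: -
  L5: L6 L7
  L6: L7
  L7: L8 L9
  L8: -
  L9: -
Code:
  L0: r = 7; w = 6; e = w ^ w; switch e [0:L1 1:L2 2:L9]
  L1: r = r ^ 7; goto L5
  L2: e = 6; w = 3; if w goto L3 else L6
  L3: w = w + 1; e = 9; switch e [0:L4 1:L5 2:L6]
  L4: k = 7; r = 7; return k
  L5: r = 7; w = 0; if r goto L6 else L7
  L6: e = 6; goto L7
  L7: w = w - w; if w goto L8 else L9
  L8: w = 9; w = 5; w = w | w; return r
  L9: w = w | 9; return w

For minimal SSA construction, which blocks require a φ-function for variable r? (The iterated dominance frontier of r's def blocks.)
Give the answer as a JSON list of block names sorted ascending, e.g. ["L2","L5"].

idom tree: L1←L0 L2←L0 L3←L2 L4←L3 L5←L0 L6←L0 L7←L0 L8←L7 L9←L0
Dom∩ at merges:
  L5: preds {L1,L3}: {L0,L1} ∩ {L0,L2,L3} = {L0}; idom=L0
  L6: preds {L2,L3,L5}: {L0,L2} ∩ {L0,L2,L3} ∩ {L0,L5} = {L0}; idom=L0
  L7: preds {L5,L6}: {L0,L5} ∩ {L0,L6} = {L0}; idom=L0
  L9: preds {L0,L7}: {L0} ∩ {L0,L7} = {L0}; idom=L0

Frontier:
  join L5 pred L1: L1 stop@L0
  join L5 pred L3: L3→L2 stop@L0
  join L6 pred L2: L2 stop@L0
  join L6 pred L3: L3→L2 stop@L0
  join L6 pred L5: L5 stop@L0
  join L7 pred L5: L5 stop@L0
  join L7 pred L6: L6 stop@L0
  join L9 pred L0: · stop@L0
  join L9 pred L7: L7 stop@L0
  L0: DF=∅
  L1: DF={L5}
  L2: DF={L5,L6}
  L3: DF={L5,L6}
  L4: DF=∅
  L5: DF={L6,L7}
  L6: DF={L7}
  L7: DF={L9}
  L8: DF=∅
  L9: DF=∅

φ for r: defs {L0,L1,L4,L5}
  DF⁺ = {L5,L6,L7,L9}

Answer: ["L5", "L6", "L7", "L9"]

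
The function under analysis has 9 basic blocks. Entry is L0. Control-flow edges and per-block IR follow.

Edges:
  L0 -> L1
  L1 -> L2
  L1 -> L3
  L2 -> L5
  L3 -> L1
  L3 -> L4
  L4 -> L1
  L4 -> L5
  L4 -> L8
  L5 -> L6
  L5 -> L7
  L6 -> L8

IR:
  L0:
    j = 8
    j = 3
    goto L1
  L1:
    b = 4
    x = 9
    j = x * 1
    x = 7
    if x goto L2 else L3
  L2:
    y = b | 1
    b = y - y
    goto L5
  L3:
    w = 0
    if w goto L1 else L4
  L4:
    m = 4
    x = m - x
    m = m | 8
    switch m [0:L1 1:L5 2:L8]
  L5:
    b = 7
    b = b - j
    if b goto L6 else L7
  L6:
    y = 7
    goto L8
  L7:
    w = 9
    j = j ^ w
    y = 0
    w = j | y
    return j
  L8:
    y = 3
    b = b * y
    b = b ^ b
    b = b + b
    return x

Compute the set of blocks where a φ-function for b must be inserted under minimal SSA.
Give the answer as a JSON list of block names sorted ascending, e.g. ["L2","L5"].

idom tree: L1←L0 L2←L1 L3←L1 L4←L3 L5←L1 L6←L5 L7←L5 L8←L1
Join-block Dom:
  L1: preds {L0,L3,L4}: {L0} ∩ {L0,L1,L3} ∩ {L0,L1,L3,L4} = {L0}; idom=L0
  L5: preds {L2,L4}: {L0,L1,L2} ∩ {L0,L1,L3,L4} = {L0,L1}; idom=L1
  L8: preds {L4,L6}: {L0,L1,L3,L4} ∩ {L0,L1,L5,L6} = {L0,L1}; idom=L1

Frontier:
  L1←L0: walk · to L0
  L1←L3: walk L3→L1 to L0
  L1←L4: walk L4→L3→L1 to L0
  L5←L2: walk L2 to L1
  L5←L4: walk L4→L3 to L1
  L8←L4: walk L4→L3 to L1
  L8←L6: walk L6→L5 to L1
  DF(L0)=∅
  DF(L1)={L1}
  DF(L2)={L5}
  DF(L3)={L1,L5,L8}
  DF(L4)={L1,L5,L8}
  DF(L5)={L8}
  DF(L6)={L8}
  DF(L7)=∅
  DF(L8)=∅

φ for b: defs {L1,L2,L5,L8}
  DF⁺ = {L1,L5,L8}

Answer: ["L1", "L5", "L8"]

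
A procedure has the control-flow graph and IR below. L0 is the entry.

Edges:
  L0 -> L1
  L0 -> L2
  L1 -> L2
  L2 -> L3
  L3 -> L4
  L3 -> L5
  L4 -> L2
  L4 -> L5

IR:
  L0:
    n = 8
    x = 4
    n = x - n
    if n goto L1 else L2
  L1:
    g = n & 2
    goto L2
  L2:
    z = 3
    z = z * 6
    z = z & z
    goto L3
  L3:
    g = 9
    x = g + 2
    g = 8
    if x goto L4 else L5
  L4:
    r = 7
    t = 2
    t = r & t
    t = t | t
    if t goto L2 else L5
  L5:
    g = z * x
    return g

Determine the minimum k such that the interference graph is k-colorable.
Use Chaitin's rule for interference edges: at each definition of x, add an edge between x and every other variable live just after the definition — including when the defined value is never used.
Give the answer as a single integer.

Block summaries:
  L0: def={n,x} ue=∅
  L1: def={g} ue={n}
  L2: def={z} ue=∅
  L3: def={g,x} ue=∅
  L4: def={r,t} ue=∅
  L5: def={g} ue={x,z}

Live sets:
  L0: in=∅ out={n}
  L1: in={n} out=∅
  L2: in=∅ out={z}
  L3: in={z} out={x,z}
  L4: in={x,z} out={x,z}
  L5: in={x,z} out=∅

Interference:
  g↔{x,z}
  n↔{x}
  r↔{t,x,z}
  t↔{r,x,z}
  x↔{g,n,r,t,z}
  z↔{g,r,t,x}

Colouring:
  {r,t,x,z} pairwise interfere (4-clique) ⇒ χ ≥ 4
  assign g→r2 n→r1 r→r2 t→r3 x→r0 z→r1 — no edge inside a register ⇒ χ ≤ 4
  χ = 4

Answer: 4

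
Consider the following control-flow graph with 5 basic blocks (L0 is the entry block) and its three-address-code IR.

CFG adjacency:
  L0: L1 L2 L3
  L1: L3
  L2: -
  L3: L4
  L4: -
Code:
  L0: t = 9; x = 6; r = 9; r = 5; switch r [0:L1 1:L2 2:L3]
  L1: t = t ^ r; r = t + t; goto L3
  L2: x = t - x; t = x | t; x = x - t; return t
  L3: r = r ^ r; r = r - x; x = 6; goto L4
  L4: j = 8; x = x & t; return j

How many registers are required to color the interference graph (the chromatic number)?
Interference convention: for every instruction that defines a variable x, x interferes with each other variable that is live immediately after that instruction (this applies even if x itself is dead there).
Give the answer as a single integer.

def/use:
  L0: def={r,t,x} ue=∅
  L1: def={r,t} ue={r,t}
  L2: def={t,x} ue={t,x}
  L3: def={r,x} ue={r,x}
  L4: def={j,x} ue={t,x}

Liveness:
  L0 li=∅ lo={r,t,x}
  L1 li={r,t,x} lo={r,t,x}
  L2 li={t,x} lo=∅
  L3 li={r,t,x} lo={t,x}
  L4 li={t,x} lo=∅

Conflict graph:
  j: {t,x}
  r: {t,x}
  t: {j,r,x}
  x: {j,r,t}

Registers:
  lower bound: {j,t,x} mutually conflict ⇒ χ ≥ 3
  assign j→c2 r→c2 t→c0 x→c1 — no edge inside a register ⇒ χ ≤ 3
  χ = 3

Answer: 3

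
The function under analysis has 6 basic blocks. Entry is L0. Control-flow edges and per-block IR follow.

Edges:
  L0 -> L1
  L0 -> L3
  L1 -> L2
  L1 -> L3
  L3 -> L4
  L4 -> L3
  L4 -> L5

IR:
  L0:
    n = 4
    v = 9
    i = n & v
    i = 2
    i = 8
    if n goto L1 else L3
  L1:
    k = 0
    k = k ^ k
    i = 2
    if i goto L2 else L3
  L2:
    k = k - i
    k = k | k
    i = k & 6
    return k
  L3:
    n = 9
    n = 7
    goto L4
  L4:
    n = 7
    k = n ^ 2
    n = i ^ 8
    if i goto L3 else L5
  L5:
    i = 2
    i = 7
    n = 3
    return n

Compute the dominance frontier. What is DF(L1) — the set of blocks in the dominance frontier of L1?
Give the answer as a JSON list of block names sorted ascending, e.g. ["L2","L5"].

Answer: ["L3"]

Working:
idom tree: L1←L0 L2←L1 L3←L0 L4←L3 L5←L4
Dom∩ at merges:
  L3: preds {L0,L1,L4}: {L0} ∩ {L0,L1} ∩ {L0,L3,L4} = {L0}; idom=L0

Frontier:
  join L3 pred L0: · stop@L0
  join L3 pred L1: L1 stop@L0
  join L3 pred L4: L4→L3 stop@L0
  L0 → ∅
  L1 → {L3}
  L2 → ∅
  L3 → {L3}
  L4 → {L3}
  L5 → ∅

DF(L1) = ["L3"]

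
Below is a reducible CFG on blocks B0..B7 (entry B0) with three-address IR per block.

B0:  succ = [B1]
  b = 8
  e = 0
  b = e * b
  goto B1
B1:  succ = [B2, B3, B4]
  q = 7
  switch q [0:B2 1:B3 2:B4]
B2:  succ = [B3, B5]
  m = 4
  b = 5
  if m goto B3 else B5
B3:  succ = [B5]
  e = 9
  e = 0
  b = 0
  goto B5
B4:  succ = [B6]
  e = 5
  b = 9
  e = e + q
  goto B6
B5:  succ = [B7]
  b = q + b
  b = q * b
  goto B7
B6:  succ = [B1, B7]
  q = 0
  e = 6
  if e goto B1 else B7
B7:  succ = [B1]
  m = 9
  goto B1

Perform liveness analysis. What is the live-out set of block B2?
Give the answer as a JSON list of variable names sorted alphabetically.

Block summaries:
  B0: {b,e} / ∅
  B1: {q} / ∅
  B2: {b,m} / ∅
  B3: {b,e} / ∅
  B4: {b,e} / {q}
  B5: {b} / {b,q}
  B6: {e,q} / ∅
  B7: {m} / ∅

Backward fixpoint:
  B0 li=∅ lo=∅
  B1 li=∅ lo={q}
  B2 li={q} lo={b,q}
  B3 li={q} lo={b,q}
  B4 li={q} lo=∅
  B5 li={b,q} lo=∅
  B6 li=∅ lo=∅
  B7 li=∅ lo=∅

live-out(B2) = ["b", "q"]

Answer: ["b", "q"]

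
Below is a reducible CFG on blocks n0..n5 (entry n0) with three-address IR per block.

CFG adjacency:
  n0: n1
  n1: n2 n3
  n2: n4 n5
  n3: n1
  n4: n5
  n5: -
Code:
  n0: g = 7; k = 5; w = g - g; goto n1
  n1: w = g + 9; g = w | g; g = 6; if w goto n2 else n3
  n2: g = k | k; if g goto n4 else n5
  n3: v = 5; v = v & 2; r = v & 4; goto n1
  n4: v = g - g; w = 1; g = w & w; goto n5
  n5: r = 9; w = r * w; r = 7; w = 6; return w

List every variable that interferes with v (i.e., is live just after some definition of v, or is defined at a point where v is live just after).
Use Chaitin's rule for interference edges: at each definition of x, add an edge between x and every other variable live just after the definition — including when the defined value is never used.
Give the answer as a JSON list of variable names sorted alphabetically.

Answer: ["g", "k"]

Derivation:
Per-block:
  n0: {g,k,w} / ∅
  n1: {g,w} / {g}
  n2: {g} / {k}
  n3: {r,v} / ∅
  n4: {g,v,w} / {g}
  n5: {r,w} / {w}

Backward fixpoint:
  n0: in=∅ out={g,k}
  n1: in={g,k} out={g,k,w}
  n2: in={k,w} out={g,w}
  n3: in={g,k} out={g,k}
  n4: in={g} out={w}
  n5: in={w} out=∅

Interfere edges:
  g↔{k,r,v,w}
  k↔{g,r,v,w}
  r↔{g,k,w}
  v↔{g,k}
  w↔{g,k,r}

N(v) = ["g", "k"]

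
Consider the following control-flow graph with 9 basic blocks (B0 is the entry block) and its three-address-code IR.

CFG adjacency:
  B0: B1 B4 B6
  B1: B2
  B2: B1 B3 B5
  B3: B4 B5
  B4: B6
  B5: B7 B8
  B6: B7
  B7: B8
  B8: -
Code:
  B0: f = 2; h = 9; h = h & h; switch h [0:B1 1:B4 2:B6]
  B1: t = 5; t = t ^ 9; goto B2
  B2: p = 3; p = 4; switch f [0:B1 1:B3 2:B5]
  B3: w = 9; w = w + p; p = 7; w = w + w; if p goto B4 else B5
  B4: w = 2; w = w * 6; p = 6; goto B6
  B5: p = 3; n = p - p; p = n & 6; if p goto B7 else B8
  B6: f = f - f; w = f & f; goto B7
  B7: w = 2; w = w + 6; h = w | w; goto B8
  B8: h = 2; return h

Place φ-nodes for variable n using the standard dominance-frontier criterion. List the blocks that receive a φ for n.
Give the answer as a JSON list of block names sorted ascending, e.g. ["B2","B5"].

idom tree: B1←B0 B2←B1 B3←B2 B4←B0 B5←B2 B6←B0 B7←B0 B8←B0
Dom∩ at merges:
  B1: preds {B0,B2}: {B0} ∩ {B0,B1,B2} = {B0}; idom=B0
  B4: preds {B0,B3}: {B0} ∩ {B0,B1,B2,B3} = {B0}; idom=B0
  B5: preds {B2,B3}: {B0,B1,B2} ∩ {B0,B1,B2,B3} = {B0,B1,B2}; idom=B2
  B6: preds {B0,B4}: {B0} ∩ {B0,B4} = {B0}; idom=B0
  B7: preds {B5,B6}: {B0,B1,B2,B5} ∩ {B0,B6} = {B0}; idom=B0
  B8: preds {B5,B7}: {B0,B1,B2,B5} ∩ {B0,B7} = {B0}; idom=B0

DF walk-up:
  join B1 pred B0: · stop@B0
  join B1 pred B2: B2→B1 stop@B0
  join B4 pred B0: · stop@B0
  join B4 pred B3: B3→B2→B1 stop@B0
  join B5 pred B2: · stop@B2
  join B5 pred B3: B3 stop@B2
  join B6 pred B0: · stop@B0
  join B6 pred B4: B4 stop@B0
  join B7 pred B5: B5→B2→B1 stop@B0
  join B7 pred B6: B6 stop@B0
  join B8 pred B5: B5→B2→B1 stop@B0
  join B8 pred B7: B7 stop@B0
  B0: DF=∅
  B1: DF={B1,B4,B7,B8}
  B2: DF={B1,B4,B7,B8}
  B3: DF={B4,B5}
  B4: DF={B6}
  B5: DF={B7,B8}
  B6: DF={B7}
  B7: DF={B8}
  B8: DF=∅

φ for n: defs {B5}
  DF⁺ = {B7,B8}

Answer: ["B7", "B8"]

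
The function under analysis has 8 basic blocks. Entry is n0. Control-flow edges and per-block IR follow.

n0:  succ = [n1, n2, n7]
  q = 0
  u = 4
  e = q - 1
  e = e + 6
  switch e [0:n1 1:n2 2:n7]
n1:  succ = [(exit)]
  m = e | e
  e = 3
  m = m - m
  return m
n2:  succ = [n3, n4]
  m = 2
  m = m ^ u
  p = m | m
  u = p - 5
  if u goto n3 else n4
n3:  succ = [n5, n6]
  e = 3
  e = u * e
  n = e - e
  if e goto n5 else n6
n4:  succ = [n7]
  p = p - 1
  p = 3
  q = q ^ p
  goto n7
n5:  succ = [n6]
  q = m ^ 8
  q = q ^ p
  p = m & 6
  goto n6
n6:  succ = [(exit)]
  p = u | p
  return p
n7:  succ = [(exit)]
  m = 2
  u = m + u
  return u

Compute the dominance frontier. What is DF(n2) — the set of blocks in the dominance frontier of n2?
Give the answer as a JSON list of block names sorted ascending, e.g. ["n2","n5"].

Answer: ["n7"]

Analysis:
idom tree: n1←n0 n2←n0 n3←n2 n4←n2 n5←n3 n6←n3 n7←n0
Dom∩ at merges:
  n6: preds {n3,n5}: {n0,n2,n3} ∩ {n0,n2,n3,n5} = {n0,n2,n3}; idom=n3
  n7: preds {n0,n4}: {n0} ∩ {n0,n2,n4} = {n0}; idom=n0

Frontier:
  join n6 pred n3: · stop@n3
  join n6 pred n5: n5 stop@n3
  join n7 pred n0: · stop@n0
  join n7 pred n4: n4→n2 stop@n0
  n0: DF=∅
  n1: DF=∅
  n2: DF={n7}
  n3: DF=∅
  n4: DF={n7}
  n5: DF={n6}
  n6: DF=∅
  n7: DF=∅

DF(n2) = ["n7"]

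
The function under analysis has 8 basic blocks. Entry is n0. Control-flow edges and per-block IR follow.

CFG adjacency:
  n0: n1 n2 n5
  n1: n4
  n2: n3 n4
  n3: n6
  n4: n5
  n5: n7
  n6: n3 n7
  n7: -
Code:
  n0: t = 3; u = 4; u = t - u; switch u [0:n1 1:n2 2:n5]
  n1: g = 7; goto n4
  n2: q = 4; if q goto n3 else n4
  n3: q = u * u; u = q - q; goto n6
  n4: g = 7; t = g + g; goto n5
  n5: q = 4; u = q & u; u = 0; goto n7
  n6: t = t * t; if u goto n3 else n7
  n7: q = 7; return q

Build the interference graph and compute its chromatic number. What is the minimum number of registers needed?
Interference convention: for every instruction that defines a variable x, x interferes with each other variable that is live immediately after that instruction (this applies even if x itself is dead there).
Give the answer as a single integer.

Answer: 3

Working:
def/use:
  n0: def={t,u} ue=∅
  n1: def={g} ue=∅
  n2: def={q} ue=∅
  n3: def={q,u} ue={u}
  n4: def={g,t} ue=∅
  n5: def={q,u} ue={u}
  n6: def={t} ue={t,u}
  n7: def={q} ue=∅

Live sets:
  n0: in=∅ out={t,u}
  n1: in={u} out={u}
  n2: in={t,u} out={t,u}
  n3: in={t,u} out={t,u}
  n4: in={u} out={u}
  n5: in={u} out=∅
  n6: in={t,u} out={t,u}
  n7: in=∅ out=∅

Interfere edges:
  g: {u}
  q: {t,u}
  t: {q,u}
  u: {g,q,t}

Colouring:
  lower bound: {q,t,u} mutually conflict ⇒ χ ≥ 3
  3-colouring: r0={u}  r1={g,q}  r2={t}
  χ = 3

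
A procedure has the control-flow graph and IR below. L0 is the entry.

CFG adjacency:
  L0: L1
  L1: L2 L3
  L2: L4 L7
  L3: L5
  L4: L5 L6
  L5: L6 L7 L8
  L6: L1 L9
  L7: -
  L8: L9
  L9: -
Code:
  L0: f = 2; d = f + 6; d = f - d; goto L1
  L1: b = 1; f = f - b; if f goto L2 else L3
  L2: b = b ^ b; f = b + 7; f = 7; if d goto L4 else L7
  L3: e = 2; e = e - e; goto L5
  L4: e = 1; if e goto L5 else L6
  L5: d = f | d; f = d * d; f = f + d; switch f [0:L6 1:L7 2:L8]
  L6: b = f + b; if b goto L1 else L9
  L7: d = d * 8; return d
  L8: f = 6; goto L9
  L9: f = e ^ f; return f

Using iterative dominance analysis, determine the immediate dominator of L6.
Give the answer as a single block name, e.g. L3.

idom tree: L1←L0 L2←L1 L3←L1 L4←L2 L5←L1 L6←L1 L7←L1 L8←L5 L9←L1
Dom∩ at merges:
  L1: preds {L0,L6}: {L0} ∩ {L0,L1,L6} = {L0}; idom=L0
  L5: preds {L3,L4}: {L0,L1,L3} ∩ {L0,L1,L2,L4} = {L0,L1}; idom=L1
  L6: preds {L4,L5}: {L0,L1,L2,L4} ∩ {L0,L1,L5} = {L0,L1}; idom=L1
  L7: preds {L2,L5}: {L0,L1,L2} ∩ {L0,L1,L5} = {L0,L1}; idom=L1
  L9: preds {L6,L8}: {L0,L1,L6} ∩ {L0,L1,L5,L8} = {L0,L1}; idom=L1

idom(L6) = L1

Answer: L1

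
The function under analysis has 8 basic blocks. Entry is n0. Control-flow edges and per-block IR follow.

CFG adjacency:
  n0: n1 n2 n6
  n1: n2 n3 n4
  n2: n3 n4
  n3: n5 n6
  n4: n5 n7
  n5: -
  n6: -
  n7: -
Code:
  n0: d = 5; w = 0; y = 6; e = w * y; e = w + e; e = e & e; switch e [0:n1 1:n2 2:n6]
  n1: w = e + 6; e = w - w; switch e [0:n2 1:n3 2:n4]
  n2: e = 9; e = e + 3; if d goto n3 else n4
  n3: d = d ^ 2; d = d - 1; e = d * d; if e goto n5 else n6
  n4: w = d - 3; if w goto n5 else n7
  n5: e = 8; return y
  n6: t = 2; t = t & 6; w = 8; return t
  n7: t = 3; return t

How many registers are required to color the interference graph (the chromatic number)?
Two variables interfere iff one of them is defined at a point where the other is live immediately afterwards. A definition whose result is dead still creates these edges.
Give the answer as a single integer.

Per-block:
  n0 def {d,e,w,y} use ∅
  n1 def {e,w} use {e}
  n2 def {e} use {d}
  n3 def {d,e} use {d}
  n4 def {w} use {d}
  n5 def {e} use {y}
  n6 def {t,w} use ∅
  n7 def {t} use ∅

Liveness:
  live n0: ∅→{d,e,y}
  live n1: {d,e,y}→{d,y}
  live n2: {d,y}→{d,y}
  live n3: {d,y}→{y}
  live n4: {d,y}→{y}
  live n5: {y}→∅
  live n6: ∅→∅
  live n7: ∅→∅

Interfere edges:
  d: {e,w,y}
  e: {d,w,y}
  t: {w}
  w: {d,e,t,y}
  y: {d,e,w}

Registers:
  clique {d,e,w,y} ⇒ need ≥ 4
  4-colouring: R0={w}  R1={d,t}  R2={e}  R3={y}
  χ = 4

Answer: 4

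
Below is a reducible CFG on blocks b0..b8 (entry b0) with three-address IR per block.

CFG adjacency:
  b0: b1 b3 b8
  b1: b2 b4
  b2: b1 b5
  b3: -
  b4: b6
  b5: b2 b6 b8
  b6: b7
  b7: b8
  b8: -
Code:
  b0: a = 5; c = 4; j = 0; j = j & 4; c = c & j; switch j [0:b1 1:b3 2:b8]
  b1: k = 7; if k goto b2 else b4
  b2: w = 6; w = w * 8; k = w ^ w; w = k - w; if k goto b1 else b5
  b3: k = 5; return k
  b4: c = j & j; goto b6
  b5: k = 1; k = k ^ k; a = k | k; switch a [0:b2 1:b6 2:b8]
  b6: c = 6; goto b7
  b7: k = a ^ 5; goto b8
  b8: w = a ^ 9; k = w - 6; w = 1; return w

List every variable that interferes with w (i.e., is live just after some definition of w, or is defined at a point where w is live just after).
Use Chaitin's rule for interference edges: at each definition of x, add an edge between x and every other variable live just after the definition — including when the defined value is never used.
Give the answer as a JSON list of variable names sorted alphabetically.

Per-block:
  b0 def {a,c,j} use ∅
  b1 def {k} use ∅
  b2 def {k,w} use ∅
  b3 def {k} use ∅
  b4 def {c} use {j}
  b5 def {a,k} use ∅
  b6 def {c} use ∅
  b7 def {k} use {a}
  b8 def {k,w} use {a}

Backward fixpoint:
  live b0: ∅→{a,j}
  live b1: {a,j}→{a,j}
  live b2: {a,j}→{a,j}
  live b3: ∅→∅
  live b4: {a,j}→{a}
  live b5: {j}→{a,j}
  live b6: {a}→{a}
  live b7: {a}→{a}
  live b8: {a}→∅

Interfere edges:
  a: {c,j,k,w}
  c: {a,j}
  j: {a,c,k,w}
  k: {a,j,w}
  w: {a,j,k}

N(w) = ["a", "j", "k"]

Answer: ["a", "j", "k"]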